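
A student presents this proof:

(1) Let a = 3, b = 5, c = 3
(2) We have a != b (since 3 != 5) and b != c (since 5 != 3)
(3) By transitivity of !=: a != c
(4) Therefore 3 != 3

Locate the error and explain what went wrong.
Step 3: By transitivity of !=: a != c

Step 3 incorrectly applies transitivity to the '!=' relation. Transitivity states: if a R b and b R c, then a R c. However, '!=' is not transitive. Counterexample: 3 != 5 and 5 != 3, but 3 = 3 (both equal 3). Transitivity holds for relations like <, <=, =, but not for !=.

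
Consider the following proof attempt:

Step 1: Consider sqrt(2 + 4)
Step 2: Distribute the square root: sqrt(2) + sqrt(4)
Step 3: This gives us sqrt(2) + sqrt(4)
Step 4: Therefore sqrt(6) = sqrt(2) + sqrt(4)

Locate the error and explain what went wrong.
Step 2: Distribute the square root: sqrt(2) + sqrt(4)

Step 2 incorrectly 'distributes' the square root over addition. The square root function does not distribute: sqrt(a + b) ≠ sqrt(a) + sqrt(b). In fact, sqrt(2 + 4) = sqrt(6) ≈ 2.4495, while sqrt(2) + sqrt(4) ≈ 3.4142.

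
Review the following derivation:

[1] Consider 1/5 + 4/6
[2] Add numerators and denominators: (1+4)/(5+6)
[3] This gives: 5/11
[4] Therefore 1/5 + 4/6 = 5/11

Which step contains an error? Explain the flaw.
Step 2: Add numerators and denominators: (1+4)/(5+6)

Step 2 incorrectly adds fractions by separately adding numerators and denominators. This is wrong. The correct method requires a common denominator: 1/5 + 4/6 = (1×6 + 4×5)/(5×6) = 26/30 = 13/15. The method used gives 5/11, which is different.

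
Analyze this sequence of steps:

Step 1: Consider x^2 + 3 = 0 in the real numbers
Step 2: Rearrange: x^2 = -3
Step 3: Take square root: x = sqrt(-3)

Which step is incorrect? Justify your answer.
Step 3: Take square root: x = sqrt(-3)

Step 3 takes the square root of -3, which is negative. In the real number system, the square root of a negative number is undefined. The equation x^2 + 3 = 0 has no real solutions. Square roots of negative numbers only exist in the complex numbers.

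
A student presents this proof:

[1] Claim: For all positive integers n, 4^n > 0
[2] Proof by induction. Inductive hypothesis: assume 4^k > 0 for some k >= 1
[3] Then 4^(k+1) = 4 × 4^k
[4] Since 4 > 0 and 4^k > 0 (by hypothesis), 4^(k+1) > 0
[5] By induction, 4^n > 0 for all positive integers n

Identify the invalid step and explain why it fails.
Step 5: By induction, 4^n > 0 for all positive integers n

Step 5 concludes the proof by induction, but no base case was ever established. A valid induction proof requires: (1) a base case proving 4^1 > 0, and (2) an inductive step showing IF 4^k > 0 THEN 4^(k+1) > 0. Steps 2-4 correctly establish the inductive step, but without the base case the conclusion in step 5 does not follow.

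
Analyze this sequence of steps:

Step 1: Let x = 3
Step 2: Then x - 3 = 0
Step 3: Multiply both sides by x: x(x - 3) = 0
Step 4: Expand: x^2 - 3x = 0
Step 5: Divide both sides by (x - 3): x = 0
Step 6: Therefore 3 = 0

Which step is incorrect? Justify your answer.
Step 5: Divide both sides by (x - 3): x = 0

Step 5 divides both sides by (x - 3). However, since x = 3, we have (x - 3) = 0. Division by zero is undefined, making this step invalid.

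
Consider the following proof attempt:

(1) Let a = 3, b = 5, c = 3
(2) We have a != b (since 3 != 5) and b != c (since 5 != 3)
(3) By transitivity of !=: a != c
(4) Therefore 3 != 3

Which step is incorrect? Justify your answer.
Step 3: By transitivity of !=: a != c

Step 3 incorrectly applies transitivity to the '!=' relation. Transitivity states: if a R b and b R c, then a R c. However, '!=' is not transitive. Counterexample: 3 != 5 and 5 != 3, but 3 = 3 (both equal 3). Transitivity holds for relations like <, <=, =, but not for !=.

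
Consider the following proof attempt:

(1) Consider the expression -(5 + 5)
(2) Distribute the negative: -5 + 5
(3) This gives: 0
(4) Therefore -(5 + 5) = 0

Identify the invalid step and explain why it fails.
Step 2: Distribute the negative: -5 + 5

Step 2 incorrectly distributes the negative sign. The correct distribution is -(5 + 5) = -5 - 5 = -10. The negative must be applied to both terms, not just the first. The error treats -(5 + 5) as -5 + 5, which equals 0 instead of -10.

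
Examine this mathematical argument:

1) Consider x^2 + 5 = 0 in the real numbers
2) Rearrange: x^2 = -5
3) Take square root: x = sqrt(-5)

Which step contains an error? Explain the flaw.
Step 3: Take square root: x = sqrt(-5)

Step 3 takes the square root of -5, which is negative. In the real number system, the square root of a negative number is undefined. The equation x^2 + 5 = 0 has no real solutions. Square roots of negative numbers only exist in the complex numbers.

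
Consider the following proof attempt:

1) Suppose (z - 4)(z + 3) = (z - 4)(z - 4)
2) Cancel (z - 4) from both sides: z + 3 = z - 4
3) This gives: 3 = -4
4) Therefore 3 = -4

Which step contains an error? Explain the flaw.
Step 2: Cancel (z - 4) from both sides: z + 3 = z - 4

Step 2 cancels (z - 4) from both sides. This is only valid if (z - 4) ≠ 0, i.e., z ≠ 4. When z = 4, both sides equal zero regardless of the other factors. The correct approach requires considering z = 4 as a separate case.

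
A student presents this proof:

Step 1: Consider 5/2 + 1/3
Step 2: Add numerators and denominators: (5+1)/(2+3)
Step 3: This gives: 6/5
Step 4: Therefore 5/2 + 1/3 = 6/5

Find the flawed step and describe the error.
Step 2: Add numerators and denominators: (5+1)/(2+3)

Step 2 incorrectly adds fractions by separately adding numerators and denominators. This is wrong. The correct method requires a common denominator: 5/2 + 1/3 = (5×3 + 1×2)/(2×3) = 17/6 = 17/6. The method used gives 6/5, which is different.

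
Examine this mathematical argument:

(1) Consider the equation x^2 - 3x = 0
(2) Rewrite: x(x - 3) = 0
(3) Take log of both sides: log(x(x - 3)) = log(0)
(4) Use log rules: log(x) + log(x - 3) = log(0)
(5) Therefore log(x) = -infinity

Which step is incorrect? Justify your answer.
Step 3: Take log of both sides: log(x(x - 3)) = log(0)

Step 3 takes the logarithm of both sides, resulting in log(0) on the right side. The logarithm is only defined for positive numbers; log(0) is undefined (approaches negative infinity). This operation is invalid.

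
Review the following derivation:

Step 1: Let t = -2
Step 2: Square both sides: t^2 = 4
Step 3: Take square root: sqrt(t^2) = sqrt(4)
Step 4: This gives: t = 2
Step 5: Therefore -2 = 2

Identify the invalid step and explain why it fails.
Step 4: This gives: t = 2

Step 4 incorrectly states that sqrt(t^2) = t. The correct identity is sqrt(t^2) = |t|. Since t = -2 < 0, we have sqrt(t^2) = |-2| = 2, not t = -2.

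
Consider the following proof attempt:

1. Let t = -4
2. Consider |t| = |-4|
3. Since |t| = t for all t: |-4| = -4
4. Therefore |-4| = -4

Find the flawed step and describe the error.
Step 3: Since |t| = t for all t: |-4| = -4

Step 3 incorrectly states that |t| = t for all t. The correct definition is |t| = t when t >= 0, and |t| = -t when t < 0. Since -4 < 0, we have |-4| = -(-4) = 4, not -4.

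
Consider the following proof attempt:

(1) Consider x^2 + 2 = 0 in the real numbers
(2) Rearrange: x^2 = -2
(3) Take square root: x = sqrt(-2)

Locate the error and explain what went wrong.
Step 3: Take square root: x = sqrt(-2)

Step 3 takes the square root of -2, which is negative. In the real number system, the square root of a negative number is undefined. The equation x^2 + 2 = 0 has no real solutions. Square roots of negative numbers only exist in the complex numbers.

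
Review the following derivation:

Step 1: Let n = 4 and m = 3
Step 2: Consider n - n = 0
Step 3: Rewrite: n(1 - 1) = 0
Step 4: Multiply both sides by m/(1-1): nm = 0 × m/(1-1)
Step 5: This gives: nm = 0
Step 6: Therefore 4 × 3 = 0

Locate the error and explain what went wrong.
Step 4: Multiply both sides by m/(1-1): nm = 0 × m/(1-1)

Step 4 multiplies both sides by m/(1-1). However, 1-1 = 0, so this is multiplication by m/0, which is undefined. We cannot multiply by an undefined expression.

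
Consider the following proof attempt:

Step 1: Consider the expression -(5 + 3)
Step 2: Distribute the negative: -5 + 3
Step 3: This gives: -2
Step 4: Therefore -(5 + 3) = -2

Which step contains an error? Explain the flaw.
Step 2: Distribute the negative: -5 + 3

Step 2 incorrectly distributes the negative sign. The correct distribution is -(5 + 3) = -5 - 3 = -8. The negative must be applied to both terms, not just the first. The error treats -(5 + 3) as -5 + 3, which equals -2 instead of -8.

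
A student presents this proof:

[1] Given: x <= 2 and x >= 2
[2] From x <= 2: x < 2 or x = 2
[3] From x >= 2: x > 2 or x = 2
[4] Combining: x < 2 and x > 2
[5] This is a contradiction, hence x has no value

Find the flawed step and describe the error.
Step 4: Combining: x < 2 and x > 2

Step 4 incorrectly combines the conditions. From x <= 2 and x >= 2, the intersection is x = 2. The error treats the 'or' cases as 'and' requirements. The correct conclusion is that x = 2 is the unique solution, not that no solution exists.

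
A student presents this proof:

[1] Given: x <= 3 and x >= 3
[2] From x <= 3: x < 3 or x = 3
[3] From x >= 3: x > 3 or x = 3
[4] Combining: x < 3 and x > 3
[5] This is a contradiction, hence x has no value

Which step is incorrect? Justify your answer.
Step 4: Combining: x < 3 and x > 3

Step 4 incorrectly combines the conditions. From x <= 3 and x >= 3, the intersection is x = 3. The error treats the 'or' cases as 'and' requirements. The correct conclusion is that x = 3 is the unique solution, not that no solution exists.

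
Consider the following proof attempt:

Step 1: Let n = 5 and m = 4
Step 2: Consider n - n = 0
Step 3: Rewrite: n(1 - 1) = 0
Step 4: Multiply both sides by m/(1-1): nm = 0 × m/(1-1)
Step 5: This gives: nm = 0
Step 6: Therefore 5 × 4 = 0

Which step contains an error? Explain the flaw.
Step 4: Multiply both sides by m/(1-1): nm = 0 × m/(1-1)

Step 4 multiplies both sides by m/(1-1). However, 1-1 = 0, so this is multiplication by m/0, which is undefined. We cannot multiply by an undefined expression.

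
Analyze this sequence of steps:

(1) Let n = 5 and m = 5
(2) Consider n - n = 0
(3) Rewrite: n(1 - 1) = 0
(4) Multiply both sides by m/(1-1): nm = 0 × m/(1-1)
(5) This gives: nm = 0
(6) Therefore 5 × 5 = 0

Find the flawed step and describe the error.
Step 4: Multiply both sides by m/(1-1): nm = 0 × m/(1-1)

Step 4 multiplies both sides by m/(1-1). However, 1-1 = 0, so this is multiplication by m/0, which is undefined. We cannot multiply by an undefined expression.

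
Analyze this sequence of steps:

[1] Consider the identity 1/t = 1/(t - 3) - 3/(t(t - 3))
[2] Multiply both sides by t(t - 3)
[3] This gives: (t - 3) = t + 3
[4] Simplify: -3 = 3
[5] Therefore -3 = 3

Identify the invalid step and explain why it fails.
Step 3: This gives: (t - 3) = t + 3

Step 3 makes a sign error when clearing denominators. Multiplying -3/(t(t - 3)) by t(t - 3) gives -3, not +3. The correct result is (t - 3) = t - 3, which is trivially true, not (t - 3) = t + 3. (Step 1 is a valid identity: 1/(t - 3) - 3/(t(t - 3)) = (t - 3)/(t(t - 3)) = 1/t.)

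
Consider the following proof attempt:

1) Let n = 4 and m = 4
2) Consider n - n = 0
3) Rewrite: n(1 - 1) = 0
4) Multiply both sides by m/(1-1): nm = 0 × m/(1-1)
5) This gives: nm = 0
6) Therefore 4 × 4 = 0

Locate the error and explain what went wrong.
Step 4: Multiply both sides by m/(1-1): nm = 0 × m/(1-1)

Step 4 multiplies both sides by m/(1-1). However, 1-1 = 0, so this is multiplication by m/0, which is undefined. We cannot multiply by an undefined expression.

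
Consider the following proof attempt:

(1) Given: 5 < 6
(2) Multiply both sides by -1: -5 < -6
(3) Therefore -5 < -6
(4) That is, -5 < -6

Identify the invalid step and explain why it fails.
Step 2: Multiply both sides by -1: -5 < -6

Step 2 multiplies both sides by -1 but fails to reverse the inequality sign. When multiplying (or dividing) an inequality by a negative number, the direction must be reversed. Since 5 < 6, we should get -5 > -6, i.e., -5 > -6.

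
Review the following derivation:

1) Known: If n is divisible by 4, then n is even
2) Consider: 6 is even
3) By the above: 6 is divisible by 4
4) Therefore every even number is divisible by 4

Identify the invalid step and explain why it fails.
Step 3: By the above: 6 is divisible by 4

Step 3 commits the fallacy of affirming the consequent. The known fact 'divisible by 4 → even' does NOT imply 'even → divisible by 4'. That would be the converse, which is false. For example, 6 is even but 6 ÷ 4 = 1.50, which is not an integer.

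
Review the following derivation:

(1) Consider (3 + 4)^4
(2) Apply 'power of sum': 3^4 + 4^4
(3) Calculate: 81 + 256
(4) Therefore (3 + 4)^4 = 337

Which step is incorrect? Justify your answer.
Step 2: Apply 'power of sum': 3^4 + 4^4

Step 2 incorrectly applies a non-existent rule '(a+b)^n = a^n + b^n'. This is false in general. The correct expansion uses the binomial theorem. The actual value is (3 + 4)^4 = 7^4 = 2401, not 337.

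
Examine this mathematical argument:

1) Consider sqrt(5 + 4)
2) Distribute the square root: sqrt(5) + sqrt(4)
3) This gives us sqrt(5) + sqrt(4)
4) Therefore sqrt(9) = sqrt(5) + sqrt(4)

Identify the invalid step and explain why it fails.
Step 2: Distribute the square root: sqrt(5) + sqrt(4)

Step 2 incorrectly 'distributes' the square root over addition. The square root function does not distribute: sqrt(a + b) ≠ sqrt(a) + sqrt(b). In fact, sqrt(5 + 4) = sqrt(9) ≈ 3.0000, while sqrt(5) + sqrt(4) ≈ 4.2361.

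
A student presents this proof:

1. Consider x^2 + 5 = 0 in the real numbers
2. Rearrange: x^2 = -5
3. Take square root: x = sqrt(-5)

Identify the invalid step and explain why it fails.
Step 3: Take square root: x = sqrt(-5)

Step 3 takes the square root of -5, which is negative. In the real number system, the square root of a negative number is undefined. The equation x^2 + 5 = 0 has no real solutions. Square roots of negative numbers only exist in the complex numbers.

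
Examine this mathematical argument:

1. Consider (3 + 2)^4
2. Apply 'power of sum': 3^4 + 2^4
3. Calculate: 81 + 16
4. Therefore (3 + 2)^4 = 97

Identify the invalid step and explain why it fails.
Step 2: Apply 'power of sum': 3^4 + 2^4

Step 2 incorrectly applies a non-existent rule '(a+b)^n = a^n + b^n'. This is false in general. The correct expansion uses the binomial theorem. The actual value is (3 + 2)^4 = 5^4 = 625, not 97.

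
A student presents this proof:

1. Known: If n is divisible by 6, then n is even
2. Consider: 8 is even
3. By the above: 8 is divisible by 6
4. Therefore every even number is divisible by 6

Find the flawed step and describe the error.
Step 3: By the above: 8 is divisible by 6

Step 3 commits the fallacy of affirming the consequent. The known fact 'divisible by 6 → even' does NOT imply 'even → divisible by 6'. That would be the converse, which is false. For example, 8 is even but 8 ÷ 6 = 1.33, which is not an integer.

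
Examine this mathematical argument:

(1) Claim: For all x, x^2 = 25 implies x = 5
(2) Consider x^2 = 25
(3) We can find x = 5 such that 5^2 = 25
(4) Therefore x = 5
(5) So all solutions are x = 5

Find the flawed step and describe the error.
Step 4: Therefore x = 5

Step 4 incorrectly concludes that x = 5 is the only solution. The proof shows that x = 5 is A solution (existence), but does not show it is the ONLY solution (uniqueness). In fact, x = -5 is also a solution since (-5)^2 = 25. Finding one solution doesn't prove there are no others.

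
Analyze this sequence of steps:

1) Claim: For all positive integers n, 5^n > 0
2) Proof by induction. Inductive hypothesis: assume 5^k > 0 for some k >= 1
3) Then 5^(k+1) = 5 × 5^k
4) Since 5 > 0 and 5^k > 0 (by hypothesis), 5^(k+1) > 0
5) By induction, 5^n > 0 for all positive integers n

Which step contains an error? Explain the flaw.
Step 5: By induction, 5^n > 0 for all positive integers n

Step 5 concludes the proof by induction, but no base case was ever established. A valid induction proof requires: (1) a base case proving 5^1 > 0, and (2) an inductive step showing IF 5^k > 0 THEN 5^(k+1) > 0. Steps 2-4 correctly establish the inductive step, but without the base case the conclusion in step 5 does not follow.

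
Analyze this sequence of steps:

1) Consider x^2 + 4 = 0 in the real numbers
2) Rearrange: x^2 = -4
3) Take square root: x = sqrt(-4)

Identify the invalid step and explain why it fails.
Step 3: Take square root: x = sqrt(-4)

Step 3 takes the square root of -4, which is negative. In the real number system, the square root of a negative number is undefined. The equation x^2 + 4 = 0 has no real solutions. Square roots of negative numbers only exist in the complex numbers.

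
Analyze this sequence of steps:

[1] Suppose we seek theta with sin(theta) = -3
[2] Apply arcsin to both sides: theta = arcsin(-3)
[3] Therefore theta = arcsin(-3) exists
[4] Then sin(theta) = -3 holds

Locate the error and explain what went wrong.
Step 2: Apply arcsin to both sides: theta = arcsin(-3)

Step 2 applies arcsin to -3. However, arcsin(x) is only defined for x in [-1, 1] because sin(theta) can only produce values in that range. Since |-3| > 1, arcsin(-3) is undefined. There is no angle whose sine equals -3.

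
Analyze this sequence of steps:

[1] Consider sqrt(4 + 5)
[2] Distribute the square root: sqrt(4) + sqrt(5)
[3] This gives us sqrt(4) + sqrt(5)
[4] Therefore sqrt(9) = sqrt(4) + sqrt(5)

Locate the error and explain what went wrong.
Step 2: Distribute the square root: sqrt(4) + sqrt(5)

Step 2 incorrectly 'distributes' the square root over addition. The square root function does not distribute: sqrt(a + b) ≠ sqrt(a) + sqrt(b). In fact, sqrt(4 + 5) = sqrt(9) ≈ 3.0000, while sqrt(4) + sqrt(5) ≈ 4.2361.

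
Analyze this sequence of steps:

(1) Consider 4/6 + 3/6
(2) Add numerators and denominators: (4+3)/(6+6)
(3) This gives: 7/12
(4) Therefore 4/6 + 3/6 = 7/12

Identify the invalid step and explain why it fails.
Step 2: Add numerators and denominators: (4+3)/(6+6)

Step 2 incorrectly adds fractions by separately adding numerators and denominators. This is wrong. The correct method requires a common denominator: 4/6 + 3/6 = (4×6 + 3×6)/(6×6) = 42/36 = 7/6. The method used gives 7/12, which is different.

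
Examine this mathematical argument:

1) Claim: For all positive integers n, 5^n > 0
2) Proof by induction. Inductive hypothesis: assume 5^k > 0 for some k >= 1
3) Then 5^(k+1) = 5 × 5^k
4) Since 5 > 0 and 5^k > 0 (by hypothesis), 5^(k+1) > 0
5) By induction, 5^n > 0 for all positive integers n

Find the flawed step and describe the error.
Step 5: By induction, 5^n > 0 for all positive integers n

Step 5 concludes the proof by induction, but no base case was ever established. A valid induction proof requires: (1) a base case proving 5^1 > 0, and (2) an inductive step showing IF 5^k > 0 THEN 5^(k+1) > 0. Steps 2-4 correctly establish the inductive step, but without the base case the conclusion in step 5 does not follow.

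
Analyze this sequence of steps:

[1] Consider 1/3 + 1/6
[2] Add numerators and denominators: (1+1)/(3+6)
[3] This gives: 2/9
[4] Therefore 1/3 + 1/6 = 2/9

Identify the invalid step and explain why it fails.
Step 2: Add numerators and denominators: (1+1)/(3+6)

Step 2 incorrectly adds fractions by separately adding numerators and denominators. This is wrong. The correct method requires a common denominator: 1/3 + 1/6 = (1×6 + 1×3)/(3×6) = 9/18 = 1/2. The method used gives 2/9, which is different.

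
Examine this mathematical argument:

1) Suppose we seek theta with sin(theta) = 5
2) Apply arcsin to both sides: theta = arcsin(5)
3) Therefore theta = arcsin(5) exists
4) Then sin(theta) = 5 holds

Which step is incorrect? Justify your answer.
Step 2: Apply arcsin to both sides: theta = arcsin(5)

Step 2 applies arcsin to 5. However, arcsin(x) is only defined for x in [-1, 1] because sin(theta) can only produce values in that range. Since |5| > 1, arcsin(5) is undefined. There is no angle whose sine equals 5.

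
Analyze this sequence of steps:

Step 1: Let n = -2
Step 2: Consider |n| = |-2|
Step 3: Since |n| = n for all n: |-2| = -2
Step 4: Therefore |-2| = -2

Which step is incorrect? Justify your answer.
Step 3: Since |n| = n for all n: |-2| = -2

Step 3 incorrectly states that |n| = n for all n. The correct definition is |n| = n when n >= 0, and |n| = -n when n < 0. Since -2 < 0, we have |-2| = -(-2) = 2, not -2.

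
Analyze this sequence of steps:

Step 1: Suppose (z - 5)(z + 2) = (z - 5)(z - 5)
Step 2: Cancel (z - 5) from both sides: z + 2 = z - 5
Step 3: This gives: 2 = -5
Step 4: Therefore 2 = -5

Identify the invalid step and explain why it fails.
Step 2: Cancel (z - 5) from both sides: z + 2 = z - 5

Step 2 cancels (z - 5) from both sides. This is only valid if (z - 5) ≠ 0, i.e., z ≠ 5. When z = 5, both sides equal zero regardless of the other factors. The correct approach requires considering z = 5 as a separate case.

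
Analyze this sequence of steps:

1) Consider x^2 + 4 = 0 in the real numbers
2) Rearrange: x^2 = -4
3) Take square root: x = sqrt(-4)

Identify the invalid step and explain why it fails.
Step 3: Take square root: x = sqrt(-4)

Step 3 takes the square root of -4, which is negative. In the real number system, the square root of a negative number is undefined. The equation x^2 + 4 = 0 has no real solutions. Square roots of negative numbers only exist in the complex numbers.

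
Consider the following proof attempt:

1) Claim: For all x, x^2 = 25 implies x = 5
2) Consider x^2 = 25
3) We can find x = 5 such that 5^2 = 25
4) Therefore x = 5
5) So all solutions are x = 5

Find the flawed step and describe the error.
Step 4: Therefore x = 5

Step 4 incorrectly concludes that x = 5 is the only solution. The proof shows that x = 5 is A solution (existence), but does not show it is the ONLY solution (uniqueness). In fact, x = -5 is also a solution since (-5)^2 = 25. Finding one solution doesn't prove there are no others.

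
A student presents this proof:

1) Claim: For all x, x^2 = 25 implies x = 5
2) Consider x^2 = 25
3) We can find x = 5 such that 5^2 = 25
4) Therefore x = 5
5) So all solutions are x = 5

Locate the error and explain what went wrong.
Step 4: Therefore x = 5

Step 4 incorrectly concludes that x = 5 is the only solution. The proof shows that x = 5 is A solution (existence), but does not show it is the ONLY solution (uniqueness). In fact, x = -5 is also a solution since (-5)^2 = 25. Finding one solution doesn't prove there are no others.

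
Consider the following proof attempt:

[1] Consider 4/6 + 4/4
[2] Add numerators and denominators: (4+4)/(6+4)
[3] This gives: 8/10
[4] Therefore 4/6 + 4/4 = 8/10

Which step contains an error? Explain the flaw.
Step 2: Add numerators and denominators: (4+4)/(6+4)

Step 2 incorrectly adds fractions by separately adding numerators and denominators. This is wrong. The correct method requires a common denominator: 4/6 + 4/4 = (4×4 + 4×6)/(6×4) = 40/24 = 5/3. The method used gives 8/10, which is different.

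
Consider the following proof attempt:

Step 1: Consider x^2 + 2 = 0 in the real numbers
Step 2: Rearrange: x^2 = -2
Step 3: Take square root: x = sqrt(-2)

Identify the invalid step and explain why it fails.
Step 3: Take square root: x = sqrt(-2)

Step 3 takes the square root of -2, which is negative. In the real number system, the square root of a negative number is undefined. The equation x^2 + 2 = 0 has no real solutions. Square roots of negative numbers only exist in the complex numbers.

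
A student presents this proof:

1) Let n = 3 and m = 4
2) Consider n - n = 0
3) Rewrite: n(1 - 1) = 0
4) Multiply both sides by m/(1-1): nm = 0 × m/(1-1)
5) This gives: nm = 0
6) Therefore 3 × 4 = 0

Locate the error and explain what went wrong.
Step 4: Multiply both sides by m/(1-1): nm = 0 × m/(1-1)

Step 4 multiplies both sides by m/(1-1). However, 1-1 = 0, so this is multiplication by m/0, which is undefined. We cannot multiply by an undefined expression.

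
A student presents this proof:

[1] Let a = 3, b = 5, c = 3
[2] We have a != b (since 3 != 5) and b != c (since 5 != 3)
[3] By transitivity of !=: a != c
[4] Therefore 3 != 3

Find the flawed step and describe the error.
Step 3: By transitivity of !=: a != c

Step 3 incorrectly applies transitivity to the '!=' relation. Transitivity states: if a R b and b R c, then a R c. However, '!=' is not transitive. Counterexample: 3 != 5 and 5 != 3, but 3 = 3 (both equal 3). Transitivity holds for relations like <, <=, =, but not for !=.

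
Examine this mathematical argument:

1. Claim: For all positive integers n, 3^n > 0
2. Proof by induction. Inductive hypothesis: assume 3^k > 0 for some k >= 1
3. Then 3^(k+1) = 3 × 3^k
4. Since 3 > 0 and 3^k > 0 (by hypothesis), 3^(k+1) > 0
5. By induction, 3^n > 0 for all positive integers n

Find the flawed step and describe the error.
Step 5: By induction, 3^n > 0 for all positive integers n

Step 5 concludes the proof by induction, but no base case was ever established. A valid induction proof requires: (1) a base case proving 3^1 > 0, and (2) an inductive step showing IF 3^k > 0 THEN 3^(k+1) > 0. Steps 2-4 correctly establish the inductive step, but without the base case the conclusion in step 5 does not follow.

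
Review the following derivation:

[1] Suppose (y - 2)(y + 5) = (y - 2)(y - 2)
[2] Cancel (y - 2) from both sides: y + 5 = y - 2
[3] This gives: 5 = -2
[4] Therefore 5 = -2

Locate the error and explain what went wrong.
Step 2: Cancel (y - 2) from both sides: y + 5 = y - 2

Step 2 cancels (y - 2) from both sides. This is only valid if (y - 2) ≠ 0, i.e., y ≠ 2. When y = 2, both sides equal zero regardless of the other factors. The correct approach requires considering y = 2 as a separate case.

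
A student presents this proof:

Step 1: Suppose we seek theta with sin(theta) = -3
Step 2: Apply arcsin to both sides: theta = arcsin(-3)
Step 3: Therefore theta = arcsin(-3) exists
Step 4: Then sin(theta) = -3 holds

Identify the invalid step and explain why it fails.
Step 2: Apply arcsin to both sides: theta = arcsin(-3)

Step 2 applies arcsin to -3. However, arcsin(x) is only defined for x in [-1, 1] because sin(theta) can only produce values in that range. Since |-3| > 1, arcsin(-3) is undefined. There is no angle whose sine equals -3.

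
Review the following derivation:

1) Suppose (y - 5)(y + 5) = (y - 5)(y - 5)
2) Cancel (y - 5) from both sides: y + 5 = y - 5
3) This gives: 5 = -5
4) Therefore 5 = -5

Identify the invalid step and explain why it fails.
Step 2: Cancel (y - 5) from both sides: y + 5 = y - 5

Step 2 cancels (y - 5) from both sides. This is only valid if (y - 5) ≠ 0, i.e., y ≠ 5. When y = 5, both sides equal zero regardless of the other factors. The correct approach requires considering y = 5 as a separate case.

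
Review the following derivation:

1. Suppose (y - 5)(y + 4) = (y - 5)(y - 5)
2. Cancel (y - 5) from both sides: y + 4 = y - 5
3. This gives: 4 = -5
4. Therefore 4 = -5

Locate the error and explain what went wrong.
Step 2: Cancel (y - 5) from both sides: y + 4 = y - 5

Step 2 cancels (y - 5) from both sides. This is only valid if (y - 5) ≠ 0, i.e., y ≠ 5. When y = 5, both sides equal zero regardless of the other factors. The correct approach requires considering y = 5 as a separate case.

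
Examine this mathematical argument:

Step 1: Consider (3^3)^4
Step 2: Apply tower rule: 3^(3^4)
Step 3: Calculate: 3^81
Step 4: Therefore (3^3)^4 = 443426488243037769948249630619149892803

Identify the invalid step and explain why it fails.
Step 2: Apply tower rule: 3^(3^4)

Step 2 incorrectly states that (a^b)^c = a^(b^c). The correct rule is (a^b)^c = a^(b×c). The actual value is (3^3)^4 = 3^12 = 531441, not 3^81 = 443426488243037769948249630619149892803.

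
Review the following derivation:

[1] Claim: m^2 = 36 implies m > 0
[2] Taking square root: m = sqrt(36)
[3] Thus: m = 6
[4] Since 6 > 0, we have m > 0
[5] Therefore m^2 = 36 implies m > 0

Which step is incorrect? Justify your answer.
Step 2: Taking square root: m = sqrt(36)

Step 2 takes the square root and assumes the positive root only. The equation m^2 = 36 actually has two solutions: m = 6 and m = -6. The proof silently assumes m > 0 without justification, then uses this assumption to conclude m > 0, which is circular. The counterexample m = -6 shows the claim is false.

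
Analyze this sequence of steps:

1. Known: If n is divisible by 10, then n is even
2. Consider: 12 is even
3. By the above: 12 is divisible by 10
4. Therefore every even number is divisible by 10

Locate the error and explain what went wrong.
Step 3: By the above: 12 is divisible by 10

Step 3 commits the fallacy of affirming the consequent. The known fact 'divisible by 10 → even' does NOT imply 'even → divisible by 10'. That would be the converse, which is false. For example, 12 is even but 12 ÷ 10 = 1.20, which is not an integer.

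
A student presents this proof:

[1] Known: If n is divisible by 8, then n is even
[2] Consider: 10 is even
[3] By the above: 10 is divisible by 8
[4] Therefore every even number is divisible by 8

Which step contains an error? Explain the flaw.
Step 3: By the above: 10 is divisible by 8

Step 3 commits the fallacy of affirming the consequent. The known fact 'divisible by 8 → even' does NOT imply 'even → divisible by 8'. That would be the converse, which is false. For example, 10 is even but 10 ÷ 8 = 1.25, which is not an integer.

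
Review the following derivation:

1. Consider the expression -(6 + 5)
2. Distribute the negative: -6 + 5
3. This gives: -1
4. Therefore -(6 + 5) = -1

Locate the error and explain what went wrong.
Step 2: Distribute the negative: -6 + 5

Step 2 incorrectly distributes the negative sign. The correct distribution is -(6 + 5) = -6 - 5 = -11. The negative must be applied to both terms, not just the first. The error treats -(6 + 5) as -6 + 5, which equals -1 instead of -11.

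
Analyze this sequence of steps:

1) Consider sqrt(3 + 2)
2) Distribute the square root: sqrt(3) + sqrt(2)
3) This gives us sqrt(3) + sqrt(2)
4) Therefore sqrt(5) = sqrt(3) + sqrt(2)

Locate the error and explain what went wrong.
Step 2: Distribute the square root: sqrt(3) + sqrt(2)

Step 2 incorrectly 'distributes' the square root over addition. The square root function does not distribute: sqrt(a + b) ≠ sqrt(a) + sqrt(b). In fact, sqrt(3 + 2) = sqrt(5) ≈ 2.2361, while sqrt(3) + sqrt(2) ≈ 3.1463.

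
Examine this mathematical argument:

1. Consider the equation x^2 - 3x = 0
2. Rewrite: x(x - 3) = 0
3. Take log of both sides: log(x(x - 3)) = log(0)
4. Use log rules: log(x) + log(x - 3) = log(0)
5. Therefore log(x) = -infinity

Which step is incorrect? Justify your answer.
Step 3: Take log of both sides: log(x(x - 3)) = log(0)

Step 3 takes the logarithm of both sides, resulting in log(0) on the right side. The logarithm is only defined for positive numbers; log(0) is undefined (approaches negative infinity). This operation is invalid.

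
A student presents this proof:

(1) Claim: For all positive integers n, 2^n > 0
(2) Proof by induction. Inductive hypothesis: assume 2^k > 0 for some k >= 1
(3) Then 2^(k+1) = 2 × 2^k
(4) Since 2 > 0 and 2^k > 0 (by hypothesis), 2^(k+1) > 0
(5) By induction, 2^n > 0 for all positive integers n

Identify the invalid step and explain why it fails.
Step 5: By induction, 2^n > 0 for all positive integers n

Step 5 concludes the proof by induction, but no base case was ever established. A valid induction proof requires: (1) a base case proving 2^1 > 0, and (2) an inductive step showing IF 2^k > 0 THEN 2^(k+1) > 0. Steps 2-4 correctly establish the inductive step, but without the base case the conclusion in step 5 does not follow.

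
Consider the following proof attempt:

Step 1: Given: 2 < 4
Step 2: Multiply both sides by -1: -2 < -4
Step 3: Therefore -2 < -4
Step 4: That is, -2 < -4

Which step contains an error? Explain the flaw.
Step 2: Multiply both sides by -1: -2 < -4

Step 2 multiplies both sides by -1 but fails to reverse the inequality sign. When multiplying (or dividing) an inequality by a negative number, the direction must be reversed. Since 2 < 4, we should get -2 > -4, i.e., -2 > -4.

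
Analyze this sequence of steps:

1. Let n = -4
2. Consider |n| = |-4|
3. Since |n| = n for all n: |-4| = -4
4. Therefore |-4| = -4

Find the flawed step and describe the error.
Step 3: Since |n| = n for all n: |-4| = -4

Step 3 incorrectly states that |n| = n for all n. The correct definition is |n| = n when n >= 0, and |n| = -n when n < 0. Since -4 < 0, we have |-4| = -(-4) = 4, not -4.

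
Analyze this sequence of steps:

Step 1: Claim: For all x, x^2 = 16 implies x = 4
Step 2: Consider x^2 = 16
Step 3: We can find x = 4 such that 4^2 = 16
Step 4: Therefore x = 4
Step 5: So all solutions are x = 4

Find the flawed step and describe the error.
Step 4: Therefore x = 4

Step 4 incorrectly concludes that x = 4 is the only solution. The proof shows that x = 4 is A solution (existence), but does not show it is the ONLY solution (uniqueness). In fact, x = -4 is also a solution since (-4)^2 = 16. Finding one solution doesn't prove there are no others.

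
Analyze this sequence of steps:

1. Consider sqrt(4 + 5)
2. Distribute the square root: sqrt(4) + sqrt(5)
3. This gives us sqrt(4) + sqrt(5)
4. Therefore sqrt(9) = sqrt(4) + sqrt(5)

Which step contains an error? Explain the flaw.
Step 2: Distribute the square root: sqrt(4) + sqrt(5)

Step 2 incorrectly 'distributes' the square root over addition. The square root function does not distribute: sqrt(a + b) ≠ sqrt(a) + sqrt(b). In fact, sqrt(4 + 5) = sqrt(9) ≈ 3.0000, while sqrt(4) + sqrt(5) ≈ 4.2361.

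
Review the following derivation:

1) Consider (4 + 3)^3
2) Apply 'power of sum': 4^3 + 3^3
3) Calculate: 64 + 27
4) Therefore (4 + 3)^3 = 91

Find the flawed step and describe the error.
Step 2: Apply 'power of sum': 4^3 + 3^3

Step 2 incorrectly applies a non-existent rule '(a+b)^n = a^n + b^n'. This is false in general. The correct expansion uses the binomial theorem. The actual value is (4 + 3)^3 = 7^3 = 343, not 91.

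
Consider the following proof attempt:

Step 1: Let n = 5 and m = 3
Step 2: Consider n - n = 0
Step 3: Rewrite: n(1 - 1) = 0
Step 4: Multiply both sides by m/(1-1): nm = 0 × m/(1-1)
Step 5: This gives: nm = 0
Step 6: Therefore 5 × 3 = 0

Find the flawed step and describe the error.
Step 4: Multiply both sides by m/(1-1): nm = 0 × m/(1-1)

Step 4 multiplies both sides by m/(1-1). However, 1-1 = 0, so this is multiplication by m/0, which is undefined. We cannot multiply by an undefined expression.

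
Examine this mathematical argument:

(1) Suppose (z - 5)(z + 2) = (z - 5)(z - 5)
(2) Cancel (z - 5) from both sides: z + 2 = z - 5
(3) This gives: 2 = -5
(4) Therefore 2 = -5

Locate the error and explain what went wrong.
Step 2: Cancel (z - 5) from both sides: z + 2 = z - 5

Step 2 cancels (z - 5) from both sides. This is only valid if (z - 5) ≠ 0, i.e., z ≠ 5. When z = 5, both sides equal zero regardless of the other factors. The correct approach requires considering z = 5 as a separate case.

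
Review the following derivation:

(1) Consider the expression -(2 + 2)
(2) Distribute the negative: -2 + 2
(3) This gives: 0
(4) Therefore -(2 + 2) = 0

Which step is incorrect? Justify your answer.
Step 2: Distribute the negative: -2 + 2

Step 2 incorrectly distributes the negative sign. The correct distribution is -(2 + 2) = -2 - 2 = -4. The negative must be applied to both terms, not just the first. The error treats -(2 + 2) as -2 + 2, which equals 0 instead of -4.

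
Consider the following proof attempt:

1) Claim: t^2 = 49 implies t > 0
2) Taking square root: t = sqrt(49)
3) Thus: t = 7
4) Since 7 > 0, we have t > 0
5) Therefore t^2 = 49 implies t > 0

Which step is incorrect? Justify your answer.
Step 2: Taking square root: t = sqrt(49)

Step 2 takes the square root and assumes the positive root only. The equation t^2 = 49 actually has two solutions: t = 7 and t = -7. The proof silently assumes t > 0 without justification, then uses this assumption to conclude t > 0, which is circular. The counterexample t = -7 shows the claim is false.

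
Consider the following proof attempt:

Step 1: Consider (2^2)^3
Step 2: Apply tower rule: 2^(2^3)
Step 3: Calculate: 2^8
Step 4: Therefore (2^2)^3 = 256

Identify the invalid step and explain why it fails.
Step 2: Apply tower rule: 2^(2^3)

Step 2 incorrectly states that (a^b)^c = a^(b^c). The correct rule is (a^b)^c = a^(b×c). The actual value is (2^2)^3 = 2^6 = 64, not 2^8 = 256.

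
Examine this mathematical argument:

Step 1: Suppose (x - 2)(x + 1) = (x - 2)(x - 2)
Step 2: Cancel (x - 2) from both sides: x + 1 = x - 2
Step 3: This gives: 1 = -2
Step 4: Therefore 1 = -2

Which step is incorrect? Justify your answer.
Step 2: Cancel (x - 2) from both sides: x + 1 = x - 2

Step 2 cancels (x - 2) from both sides. This is only valid if (x - 2) ≠ 0, i.e., x ≠ 2. When x = 2, both sides equal zero regardless of the other factors. The correct approach requires considering x = 2 as a separate case.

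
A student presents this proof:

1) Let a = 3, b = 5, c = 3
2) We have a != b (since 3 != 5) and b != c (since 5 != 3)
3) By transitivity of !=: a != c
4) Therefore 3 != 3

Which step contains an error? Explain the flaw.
Step 3: By transitivity of !=: a != c

Step 3 incorrectly applies transitivity to the '!=' relation. Transitivity states: if a R b and b R c, then a R c. However, '!=' is not transitive. Counterexample: 3 != 5 and 5 != 3, but 3 = 3 (both equal 3). Transitivity holds for relations like <, <=, =, but not for !=.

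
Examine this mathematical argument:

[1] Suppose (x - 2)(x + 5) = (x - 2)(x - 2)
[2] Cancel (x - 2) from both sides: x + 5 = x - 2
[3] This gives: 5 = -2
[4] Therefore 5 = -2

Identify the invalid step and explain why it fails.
Step 2: Cancel (x - 2) from both sides: x + 5 = x - 2

Step 2 cancels (x - 2) from both sides. This is only valid if (x - 2) ≠ 0, i.e., x ≠ 2. When x = 2, both sides equal zero regardless of the other factors. The correct approach requires considering x = 2 as a separate case.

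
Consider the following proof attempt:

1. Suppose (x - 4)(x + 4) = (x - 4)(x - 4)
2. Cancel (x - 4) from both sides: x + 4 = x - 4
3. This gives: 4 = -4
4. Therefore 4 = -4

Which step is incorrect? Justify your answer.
Step 2: Cancel (x - 4) from both sides: x + 4 = x - 4

Step 2 cancels (x - 4) from both sides. This is only valid if (x - 4) ≠ 0, i.e., x ≠ 4. When x = 4, both sides equal zero regardless of the other factors. The correct approach requires considering x = 4 as a separate case.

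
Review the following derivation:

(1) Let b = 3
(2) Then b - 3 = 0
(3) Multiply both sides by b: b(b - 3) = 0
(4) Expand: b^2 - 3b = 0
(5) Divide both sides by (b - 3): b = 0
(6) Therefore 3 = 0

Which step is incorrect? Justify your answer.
Step 5: Divide both sides by (b - 3): b = 0

Step 5 divides both sides by (b - 3). However, since b = 3, we have (b - 3) = 0. Division by zero is undefined, making this step invalid.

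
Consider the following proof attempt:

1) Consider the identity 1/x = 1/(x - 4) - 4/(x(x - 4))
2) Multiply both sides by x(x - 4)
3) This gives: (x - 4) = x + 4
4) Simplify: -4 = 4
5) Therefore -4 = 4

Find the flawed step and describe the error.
Step 3: This gives: (x - 4) = x + 4

Step 3 makes a sign error when clearing denominators. Multiplying -4/(x(x - 4)) by x(x - 4) gives -4, not +4. The correct result is (x - 4) = x - 4, which is trivially true, not (x - 4) = x + 4. (Step 1 is a valid identity: 1/(x - 4) - 4/(x(x - 4)) = (x - 4)/(x(x - 4)) = 1/x.)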